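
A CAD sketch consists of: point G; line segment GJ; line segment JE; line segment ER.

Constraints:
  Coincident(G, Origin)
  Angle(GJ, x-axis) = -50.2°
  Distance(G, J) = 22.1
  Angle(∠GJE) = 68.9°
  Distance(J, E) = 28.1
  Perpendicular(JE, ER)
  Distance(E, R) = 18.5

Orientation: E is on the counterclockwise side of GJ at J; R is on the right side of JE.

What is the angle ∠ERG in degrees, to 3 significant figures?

27.2°

G is at the origin; GJ runs at -50.2° with length 22.1, so J = 22.1·(cos -50.2°, sin -50.2°) = (14.1, -17.0). ∠GJE = 68.9°, so JE runs at -50.2° + (180° − 68.9°) = 60.9° from the x-axis; with |JE| = 28.1, E = J + 28.1·(cos 60.9°, sin 60.9°) = (27.8, 7.57). JE ⟂ ER; with |ER| = 18.5 on the right of JE, R = E + 18.5·(0.874, -0.486) = (44.0, -1.42). Then cos ∠ERG = RE·RG / (|RE||RG|), giving 27.2°.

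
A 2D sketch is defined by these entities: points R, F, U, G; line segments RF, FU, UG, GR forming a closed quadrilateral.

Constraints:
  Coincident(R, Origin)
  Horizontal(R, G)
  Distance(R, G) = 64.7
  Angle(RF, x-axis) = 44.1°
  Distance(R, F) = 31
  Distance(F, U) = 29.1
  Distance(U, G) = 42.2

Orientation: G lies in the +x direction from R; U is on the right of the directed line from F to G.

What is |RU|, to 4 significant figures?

24.36

Checks: |FU| = 29.10 ✓; |UG| = 42.20 ✓.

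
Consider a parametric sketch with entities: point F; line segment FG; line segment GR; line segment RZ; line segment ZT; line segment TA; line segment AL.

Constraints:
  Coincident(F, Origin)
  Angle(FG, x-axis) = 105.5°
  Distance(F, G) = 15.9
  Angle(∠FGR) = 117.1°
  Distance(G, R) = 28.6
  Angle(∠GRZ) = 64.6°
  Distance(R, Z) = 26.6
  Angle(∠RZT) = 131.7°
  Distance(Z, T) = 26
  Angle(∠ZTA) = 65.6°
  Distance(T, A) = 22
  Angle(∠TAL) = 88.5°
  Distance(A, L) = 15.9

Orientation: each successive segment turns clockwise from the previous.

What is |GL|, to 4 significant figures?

16.43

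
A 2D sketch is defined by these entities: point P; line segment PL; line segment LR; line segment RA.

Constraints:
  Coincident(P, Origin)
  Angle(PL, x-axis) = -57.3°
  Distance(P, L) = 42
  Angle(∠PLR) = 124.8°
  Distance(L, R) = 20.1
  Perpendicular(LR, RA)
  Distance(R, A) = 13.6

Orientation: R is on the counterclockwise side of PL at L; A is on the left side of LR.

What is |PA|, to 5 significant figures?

48.770

P is at the origin; PL runs at -57.3° with length 42.0, so L = 42.0·(cos -57.3°, sin -57.3°) = (22.690, -35.343). ∠PLR = 124.8°, so LR runs at -57.3° + (180° − 124.8°) = -2.1000° from the x-axis; with |LR| = 20.1, R = L + 20.1·(cos -2.1000°, sin -2.1000°) = (42.777, -36.080). LR ⟂ RA; with |RA| = 13.6 on the left of LR, A = R + 13.6·(0.036644, 0.99933) = (43.275, -22.489). Then |PA| = |A − P| = 48.770.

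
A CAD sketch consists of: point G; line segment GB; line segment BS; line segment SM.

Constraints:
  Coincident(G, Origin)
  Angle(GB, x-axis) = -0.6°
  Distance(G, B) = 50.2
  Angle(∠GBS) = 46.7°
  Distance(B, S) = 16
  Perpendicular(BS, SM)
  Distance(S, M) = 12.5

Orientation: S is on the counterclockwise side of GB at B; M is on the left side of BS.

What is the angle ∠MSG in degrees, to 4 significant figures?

26.77°

G is at the origin; GB runs at -0.6° with length 50.2, so B = 50.2·(cos -0.6°, sin -0.6°) = (50.20, -0.5257). ∠GBS = 46.7°, so BS runs at -0.6° + (180° − 46.7°) = 132.7° from the x-axis; with |BS| = 16.0, S = B + 16.0·(cos 132.7°, sin 132.7°) = (39.35, 11.23). The perpendicularity gives SM at right angles to BS; with |SM| = 12.5 on the left of BS, M = S + 12.5·(-0.7349, -0.6782) = (30.16, 2.756). Then cos ∠MSG = SM·SG / (|SM||SG|), giving 26.77°.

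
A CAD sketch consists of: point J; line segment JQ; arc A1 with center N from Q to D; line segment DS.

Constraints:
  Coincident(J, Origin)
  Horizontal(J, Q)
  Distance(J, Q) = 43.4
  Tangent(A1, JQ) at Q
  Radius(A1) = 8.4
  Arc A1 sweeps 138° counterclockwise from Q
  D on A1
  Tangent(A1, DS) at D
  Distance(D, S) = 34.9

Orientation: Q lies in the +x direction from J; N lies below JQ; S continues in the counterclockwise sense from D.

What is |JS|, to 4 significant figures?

74.18

On A1, Q sits at bearing 90° from N; a 138° counterclockwise sweep puts D at bearing 228°, so D = N + 8.4·(cos 228°, sin 228°) = (37.78, -14.64). The tangent condition forces ND to be normal to DS, so DS runs along (−sin 228°, cos 228°); with |DS| = 34.9, S = (63.72, -38.00). Then |JS| = |S − J| = 74.18.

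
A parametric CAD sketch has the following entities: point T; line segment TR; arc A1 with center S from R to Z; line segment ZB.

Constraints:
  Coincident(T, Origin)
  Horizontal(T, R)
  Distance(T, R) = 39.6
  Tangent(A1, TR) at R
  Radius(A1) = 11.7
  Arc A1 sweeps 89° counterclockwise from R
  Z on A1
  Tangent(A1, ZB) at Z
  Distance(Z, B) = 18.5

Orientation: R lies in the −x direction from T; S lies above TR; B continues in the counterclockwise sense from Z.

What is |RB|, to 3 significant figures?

32.3

T is at the origin; T and R share the same y with |TR| = 39.6 and R on the −x side, so R = (-39.6, 0.00). A1 meets TR tangentially, so SR is at right angles to TR, so S = R + (0, 11.7) = (-39.6, 11.7). On A1, R sits at bearing -90° from S; an 89° counterclockwise sweep puts Z at bearing -1°, so Z = S + 11.7·(cos -1°, sin -1°) = (-27.9, 11.5). Tangency of A1 to ZB means the radius SZ is perpendicular to ZB, so ZB runs along (−sin -1°, cos -1°); with |ZB| = 18.5, B = (-27.6, 30.0). Then |RB| = |B − R| = 32.3.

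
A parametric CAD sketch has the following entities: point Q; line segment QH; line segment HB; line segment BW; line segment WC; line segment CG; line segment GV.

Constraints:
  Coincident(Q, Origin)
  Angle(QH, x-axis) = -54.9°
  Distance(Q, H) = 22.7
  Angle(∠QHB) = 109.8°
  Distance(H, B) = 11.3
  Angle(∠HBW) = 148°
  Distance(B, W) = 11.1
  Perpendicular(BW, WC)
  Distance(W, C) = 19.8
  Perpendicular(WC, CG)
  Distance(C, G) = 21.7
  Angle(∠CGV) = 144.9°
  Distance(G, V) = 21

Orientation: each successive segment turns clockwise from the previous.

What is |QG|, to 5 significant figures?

10.196

Q is at the origin; QH runs at -54.9° with length 22.7, so H = (13.053, -18.572). ∠QHB = 109.8° gives HB at -125.10° from the x-axis; with |HB| = 11.3, B = (6.5551, -27.817). ∠HBW = 148.0° gives BW at -157.10° from the x-axis; with |BW| = 11.1, W = (-3.6701, -32.136). BW ⟂ WC, so WC runs at 112.90°; with |WC| = 19.8, C = (-11.375, -13.897). The perpendicularity gives CG at right angles to WC, so CG runs at 22.900°; with |CG| = 21.7, G = (8.6150, -5.4529). Then |QG| = |G − Q| = 10.196.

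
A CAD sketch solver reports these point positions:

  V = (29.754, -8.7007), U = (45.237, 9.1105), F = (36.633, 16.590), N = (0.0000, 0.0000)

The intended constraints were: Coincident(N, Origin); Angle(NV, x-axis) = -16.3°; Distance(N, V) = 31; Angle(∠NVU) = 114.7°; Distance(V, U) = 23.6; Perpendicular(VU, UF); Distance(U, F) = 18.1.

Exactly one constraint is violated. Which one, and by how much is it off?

Distance(U, F) = 18.1 — off by 6.70.

N = (0.00, 0.00) ✓; NV at -16.30° ✓; |NV| = 31.00 ✓; ∠NVU = 114.7° ✓; |VU| = 23.60 ✓; ∠(VU, UF) = 90.00° ✓; |UF| = 11.40 ✗.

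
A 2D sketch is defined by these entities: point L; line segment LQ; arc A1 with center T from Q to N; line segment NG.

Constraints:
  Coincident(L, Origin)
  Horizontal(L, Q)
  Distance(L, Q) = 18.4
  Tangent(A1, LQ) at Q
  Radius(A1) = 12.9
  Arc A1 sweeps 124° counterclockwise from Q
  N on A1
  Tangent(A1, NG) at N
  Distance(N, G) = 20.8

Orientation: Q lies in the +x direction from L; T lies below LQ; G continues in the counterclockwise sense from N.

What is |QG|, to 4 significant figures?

37.37

On A1, Q sits at bearing 90° from T; a 124° counterclockwise sweep puts N at bearing 214°, so N = T + 12.9·(cos 214°, sin 214°) = (7.705, -20.11). Tangency of A1 to NG means the radius TN is perpendicular to NG, so NG runs along (−sin 214°, cos 214°); with |NG| = 20.8, G = (19.34, -37.36). Then |QG| = |G − Q| = 37.37.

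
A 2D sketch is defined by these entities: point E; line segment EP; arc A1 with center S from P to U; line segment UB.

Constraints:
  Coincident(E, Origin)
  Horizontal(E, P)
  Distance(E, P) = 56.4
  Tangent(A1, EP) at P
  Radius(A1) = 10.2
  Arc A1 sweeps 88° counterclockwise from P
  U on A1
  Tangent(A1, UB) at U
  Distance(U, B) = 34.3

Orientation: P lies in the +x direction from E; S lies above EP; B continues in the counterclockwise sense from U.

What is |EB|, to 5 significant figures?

80.885

E is at the origin; EP is horizontal with |EP| = 56.4 and P on the +x side, so P = (56.400, 0.0000). The tangent condition forces SP to be normal to EP, so S = P + (0, 10.2) = (56.400, 10.200). On A1, P sits at bearing -90° from S; an 88° counterclockwise sweep puts U at bearing -2°, so U = S + 10.2·(cos -2°, sin -2°) = (66.594, 9.8440). A1 meets UB tangentially, so SU is at right angles to UB, so UB runs along (−sin -2°, cos -2°); with |UB| = 34.3, B = (67.791, 44.123). Then |EB| = |B − E| = 80.885.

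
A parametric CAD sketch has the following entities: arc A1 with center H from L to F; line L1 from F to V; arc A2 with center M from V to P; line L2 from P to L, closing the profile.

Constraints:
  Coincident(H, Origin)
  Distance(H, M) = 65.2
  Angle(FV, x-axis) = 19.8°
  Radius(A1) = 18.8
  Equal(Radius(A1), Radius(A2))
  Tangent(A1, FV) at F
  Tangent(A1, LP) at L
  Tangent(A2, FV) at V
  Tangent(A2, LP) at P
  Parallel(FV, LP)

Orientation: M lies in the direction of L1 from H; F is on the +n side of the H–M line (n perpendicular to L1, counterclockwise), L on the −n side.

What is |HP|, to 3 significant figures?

67.9

Tangency of A1 to both parallel lines with radius 18.8 puts F and L at H ± 18.8·n: F = (-6.37, 17.7), L = (6.37, -17.7). Equal radii place V and P the same way about M: V = M + 18.8·n = (55.0, 39.8), P = M − 18.8·n = (67.7, 4.40). Then |HP| = |P − H| = 67.9.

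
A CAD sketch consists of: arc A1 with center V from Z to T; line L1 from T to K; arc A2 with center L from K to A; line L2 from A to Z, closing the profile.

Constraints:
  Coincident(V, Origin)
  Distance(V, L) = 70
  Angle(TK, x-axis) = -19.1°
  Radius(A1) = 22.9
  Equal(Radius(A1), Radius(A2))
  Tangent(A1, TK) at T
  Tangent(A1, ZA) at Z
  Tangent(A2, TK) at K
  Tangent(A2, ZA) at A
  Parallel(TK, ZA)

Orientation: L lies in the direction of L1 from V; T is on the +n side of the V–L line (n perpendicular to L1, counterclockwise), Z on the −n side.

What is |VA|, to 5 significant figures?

73.651

The slot axis is L1's direction at -19.1°, so u = (cos -19.1°, sin -19.1°) = (0.94495, -0.32722) and n = (−sin -19.1°, cos -19.1°) = (0.32722, 0.94495). V is at the origin and L lies 70.0 along u from V, so L = 70.0·u = (66.146, -22.905). Tangency of A1 to both parallel lines with radius 22.9 puts T and Z at V ± 22.9·n: T = (7.4933, 21.639), Z = (-7.4933, -21.639). Equal radii place K and A the same way about L: K = L + 22.9·n = (73.640, -1.2659), A = L − 22.9·n = (58.653, -44.545). Then |VA| = |A − V| = 73.651.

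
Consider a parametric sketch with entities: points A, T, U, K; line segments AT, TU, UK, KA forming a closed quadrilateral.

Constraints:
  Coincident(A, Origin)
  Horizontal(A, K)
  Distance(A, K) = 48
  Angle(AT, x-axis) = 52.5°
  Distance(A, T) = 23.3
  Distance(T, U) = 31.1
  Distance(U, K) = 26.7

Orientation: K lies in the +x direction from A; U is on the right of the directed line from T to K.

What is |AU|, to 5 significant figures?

26.199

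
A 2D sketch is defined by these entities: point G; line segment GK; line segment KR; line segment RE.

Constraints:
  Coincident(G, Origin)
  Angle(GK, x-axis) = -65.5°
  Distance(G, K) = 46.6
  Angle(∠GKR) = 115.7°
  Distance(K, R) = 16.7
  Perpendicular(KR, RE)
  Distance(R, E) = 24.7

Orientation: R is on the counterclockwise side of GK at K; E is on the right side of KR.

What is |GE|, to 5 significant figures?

76.222

G is at the origin; GK runs at -65.5° with length 46.6, so K = 46.6·(cos -65.5°, sin -65.5°) = (19.325, -42.404). ∠GKR = 115.7°, so KR runs at -65.5° + (180° − 115.7°) = -1.2000° from the x-axis; with |KR| = 16.7, R = K + 16.7·(cos -1.2000°, sin -1.2000°) = (36.021, -42.754). KR ⟂ RE; with |RE| = 24.7 on the right of KR, E = R + 24.7·(-0.020942, -0.99978) = (35.504, -67.449). Then |GE| = |E − G| = 76.222.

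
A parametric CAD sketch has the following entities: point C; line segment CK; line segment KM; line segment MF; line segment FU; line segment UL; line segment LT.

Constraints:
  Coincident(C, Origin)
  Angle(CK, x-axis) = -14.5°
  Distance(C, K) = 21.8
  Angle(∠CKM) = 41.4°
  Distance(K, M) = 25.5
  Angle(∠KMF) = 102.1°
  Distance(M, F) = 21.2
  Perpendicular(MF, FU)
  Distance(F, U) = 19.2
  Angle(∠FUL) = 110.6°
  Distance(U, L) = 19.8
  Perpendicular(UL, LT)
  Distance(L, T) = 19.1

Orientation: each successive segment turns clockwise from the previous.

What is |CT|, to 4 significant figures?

16.64

C is at the origin; CK runs at -14.5° with length 21.8, so K = (21.11, -5.458). ∠CKM = 41.4° gives KM at -153.1° from the x-axis; with |KM| = 25.5, M = (-1.635, -17.00). ∠KMF = 102.1° gives MF at 129.0° from the x-axis; with |MF| = 21.2, F = (-14.98, -0.5199). MF ⟂ FU, so FU runs at 39.00°; with |FU| = 19.2, U = (-0.05561, 11.56). ∠FUL = 110.6° gives UL at -30.40° from the x-axis; with |UL| = 19.8, L = (17.02, 1.544). UL ⟂ LT, so LT runs at -120.4°; with |LT| = 19.1, T = (7.357, -14.93). Then |CT| = |T − C| = 16.64.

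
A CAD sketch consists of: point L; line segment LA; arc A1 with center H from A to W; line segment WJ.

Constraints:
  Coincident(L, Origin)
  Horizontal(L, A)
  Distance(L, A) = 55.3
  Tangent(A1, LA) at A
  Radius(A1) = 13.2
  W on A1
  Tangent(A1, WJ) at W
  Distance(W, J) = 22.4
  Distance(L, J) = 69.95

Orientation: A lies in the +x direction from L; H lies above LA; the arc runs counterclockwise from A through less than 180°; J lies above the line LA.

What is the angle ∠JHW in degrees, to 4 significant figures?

59.49°

L is at the origin; L and A share the same y with |LA| = 55.3 and A on the +x side, so A = (55.30, 0.000). A1 meets LA tangentially, so HA is at right angles to LA, so H = A + (0, 13.2) = (55.30, 13.20). Since HW ⟂ WJ (tangency), |HJ| = √(13.2² + 22.4²) = 26.00 regardless of where W sits on A1. So J lies on both circle(L, 69.95) and circle(H, 26.00); the above-LA intersection is J = (58.03, 39.06). W is the foot of the tangent from J: W = (67.31, 18.67).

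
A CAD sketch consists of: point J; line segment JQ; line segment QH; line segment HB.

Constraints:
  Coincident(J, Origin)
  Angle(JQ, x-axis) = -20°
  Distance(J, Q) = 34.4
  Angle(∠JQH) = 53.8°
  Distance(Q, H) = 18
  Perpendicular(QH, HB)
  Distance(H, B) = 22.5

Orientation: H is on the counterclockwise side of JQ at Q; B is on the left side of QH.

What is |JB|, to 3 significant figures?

5.75

J is at the origin; JQ runs at -20.0° with length 34.4, so Q = 34.4·(cos -20.0°, sin -20.0°) = (32.3, -11.8). ∠JQH = 53.8°, so QH runs at -20.0° + (180° − 53.8°) = 106° from the x-axis; with |QH| = 18.0, H = Q + 18.0·(cos 106°, sin 106°) = (27.3, 5.52). QH ⟂ HB; with |HB| = 22.5 on the left of QH, B = H + 22.5·(-0.960, -0.279) = (5.70, -0.758). Then |JB| = |B − J| = 5.75.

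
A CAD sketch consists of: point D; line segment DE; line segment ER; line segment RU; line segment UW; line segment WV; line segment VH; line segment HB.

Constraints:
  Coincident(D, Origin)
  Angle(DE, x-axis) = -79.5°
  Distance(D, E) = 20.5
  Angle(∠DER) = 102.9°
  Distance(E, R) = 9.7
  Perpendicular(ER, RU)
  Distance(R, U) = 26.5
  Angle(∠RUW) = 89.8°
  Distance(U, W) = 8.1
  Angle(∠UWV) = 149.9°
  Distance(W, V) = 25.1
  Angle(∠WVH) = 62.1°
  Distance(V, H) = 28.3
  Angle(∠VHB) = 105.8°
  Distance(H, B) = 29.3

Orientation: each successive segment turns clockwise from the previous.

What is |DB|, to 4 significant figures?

30.22

D is at the origin; DE runs at -79.5° with length 20.5, so E = (3.736, -20.16). ∠DER = 102.9° gives ER at -156.6° from the x-axis; with |ER| = 9.7, R = (-5.166, -24.01). ER is perpendicular to RU, so RU runs at 113.4°; with |RU| = 26.5, U = (-15.69, 0.3114). ∠RUW = 89.8° gives UW at 23.20° from the x-axis; with |UW| = 8.1, W = (-8.246, 3.502). ∠UWV = 149.9° gives WV at -6.900° from the x-axis; with |WV| = 25.1, V = (16.67, 0.4869). ∠WVH = 62.1° gives VH at -124.8° from the x-axis; with |VH| = 28.3, H = (0.5212, -22.75). ∠VHB = 105.8° gives HB at 161.0° from the x-axis; with |HB| = 29.3, B = (-27.18, -13.21). Then |DB| = |B − D| = 30.22.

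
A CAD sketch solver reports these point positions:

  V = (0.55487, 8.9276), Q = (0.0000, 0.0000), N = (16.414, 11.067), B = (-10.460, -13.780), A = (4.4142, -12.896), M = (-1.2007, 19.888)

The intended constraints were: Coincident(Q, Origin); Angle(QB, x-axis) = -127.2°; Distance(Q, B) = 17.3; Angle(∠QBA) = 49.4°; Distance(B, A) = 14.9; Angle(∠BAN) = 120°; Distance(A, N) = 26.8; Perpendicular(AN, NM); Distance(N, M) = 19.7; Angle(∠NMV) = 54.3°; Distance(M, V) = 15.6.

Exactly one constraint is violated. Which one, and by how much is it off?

Distance(M, V) = 15.6 — off by 4.50.

Q = (0.00, 0.00) ✓; QB at -127.2° ✓; |QB| = 17.30 ✓; ∠QBA = 49.40° ✓; |BA| = 14.90 ✓; ∠BAN = 120.0° ✓; |AN| = 26.80 ✓; ∠(AN, NM) = 90.00° ✓; |NM| = 19.70 ✓; ∠NMV = 54.30° ✓; |MV| = 11.10 ✗.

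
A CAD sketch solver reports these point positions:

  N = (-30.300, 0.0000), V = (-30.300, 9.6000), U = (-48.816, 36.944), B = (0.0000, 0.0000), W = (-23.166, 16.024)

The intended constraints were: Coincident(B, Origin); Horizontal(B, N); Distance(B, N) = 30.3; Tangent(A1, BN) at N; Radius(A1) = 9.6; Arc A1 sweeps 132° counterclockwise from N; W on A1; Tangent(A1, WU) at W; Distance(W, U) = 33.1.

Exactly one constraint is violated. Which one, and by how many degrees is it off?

Tangent(A1, WU) at W — off by 8.80°.

B = (0.00, 0.00) ✓; B.y = 0.00, N.y = 0.00 ✓; |BN| = 30.30 ✓; ∠(VN, NB) = 90.00° ✓; |VN| = 9.600 ✓; bearing(V→W) − bearing(V→N) = 132.0° ✓; |VW| = 9.600 ✓; ∠(VW, WU) = 81.20° ✗; |WU| = 33.10 ✓.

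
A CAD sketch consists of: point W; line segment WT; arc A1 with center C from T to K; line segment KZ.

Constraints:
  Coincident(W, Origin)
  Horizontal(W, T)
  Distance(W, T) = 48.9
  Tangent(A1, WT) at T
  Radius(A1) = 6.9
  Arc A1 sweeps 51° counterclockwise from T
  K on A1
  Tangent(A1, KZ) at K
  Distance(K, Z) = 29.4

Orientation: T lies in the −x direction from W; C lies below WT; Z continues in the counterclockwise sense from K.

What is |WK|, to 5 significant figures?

54.323

W is at the origin; W and T share the same y with |WT| = 48.9 and T on the −x side, so T = (-48.900, 0.0000). A1 meets WT tangentially, so CT is at right angles to WT, so C = T + (0, -6.9) = (-48.900, -6.9000). On A1, T sits at bearing 90° from C; a 51° counterclockwise sweep puts K at bearing 141°, so K = C + 6.9·(cos 141°, sin 141°) = (-54.262, -2.5577). Then |WK| = |K − W| = 54.323.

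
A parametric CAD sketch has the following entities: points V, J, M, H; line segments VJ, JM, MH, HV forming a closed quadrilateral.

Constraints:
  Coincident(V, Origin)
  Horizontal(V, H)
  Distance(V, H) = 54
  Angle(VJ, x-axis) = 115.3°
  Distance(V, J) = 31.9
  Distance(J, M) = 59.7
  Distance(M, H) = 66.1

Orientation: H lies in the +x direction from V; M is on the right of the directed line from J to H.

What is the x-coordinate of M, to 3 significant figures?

-4.80

Checks: |JM| = 59.70 ✓; |MH| = 66.10 ✓.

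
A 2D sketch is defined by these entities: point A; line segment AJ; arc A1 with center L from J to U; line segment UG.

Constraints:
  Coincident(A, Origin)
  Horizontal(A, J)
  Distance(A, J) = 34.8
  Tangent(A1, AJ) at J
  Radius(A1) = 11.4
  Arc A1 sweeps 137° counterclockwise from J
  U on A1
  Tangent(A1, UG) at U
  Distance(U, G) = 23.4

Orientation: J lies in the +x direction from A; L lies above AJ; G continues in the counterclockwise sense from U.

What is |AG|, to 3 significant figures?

43.8

A is at the origin; A and J share the same y with |AJ| = 34.8 and J on the +x side, so J = (34.8, 0.00). The tangent condition forces LJ to be normal to AJ, so L = J + (0, 11.4) = (34.8, 11.4). On A1, J sits at bearing -90° from L; a 137° counterclockwise sweep puts U at bearing 47°, so U = L + 11.4·(cos 47°, sin 47°) = (42.6, 19.7). Since A1 is tangent to UG there, LU ⟂ UG, so UG runs along (−sin 47°, cos 47°); with |UG| = 23.4, G = (25.5, 35.7). Then |AG| = |G − A| = 43.8.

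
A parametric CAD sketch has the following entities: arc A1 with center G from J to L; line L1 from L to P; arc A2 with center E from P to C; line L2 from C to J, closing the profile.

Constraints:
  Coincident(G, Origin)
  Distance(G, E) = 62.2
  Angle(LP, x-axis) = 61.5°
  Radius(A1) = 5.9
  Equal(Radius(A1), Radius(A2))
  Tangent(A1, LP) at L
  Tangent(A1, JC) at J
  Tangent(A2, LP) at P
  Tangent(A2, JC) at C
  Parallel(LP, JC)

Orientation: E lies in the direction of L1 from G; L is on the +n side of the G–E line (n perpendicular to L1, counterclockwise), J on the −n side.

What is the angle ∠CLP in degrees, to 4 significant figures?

10.74°

The slot axis is L1's direction at 61.5°, so u = (cos 61.5°, sin 61.5°) = (0.4772, 0.8788) and n = (−sin 61.5°, cos 61.5°) = (-0.8788, 0.4772). G is at the origin and E lies 62.2 along u from G, so E = 62.2·u = (29.68, 54.66). Tangency of A1 to both parallel lines with radius 5.9 puts L and J at G ± 5.9·n: L = (-5.185, 2.815), J = (5.185, -2.815). Equal radii place P and C the same way about E: P = E + 5.9·n = (24.49, 57.48), C = E − 5.9·n = (34.86, 51.85). Then cos ∠CLP = LC·LP / (|LC||LP|), giving 10.74°.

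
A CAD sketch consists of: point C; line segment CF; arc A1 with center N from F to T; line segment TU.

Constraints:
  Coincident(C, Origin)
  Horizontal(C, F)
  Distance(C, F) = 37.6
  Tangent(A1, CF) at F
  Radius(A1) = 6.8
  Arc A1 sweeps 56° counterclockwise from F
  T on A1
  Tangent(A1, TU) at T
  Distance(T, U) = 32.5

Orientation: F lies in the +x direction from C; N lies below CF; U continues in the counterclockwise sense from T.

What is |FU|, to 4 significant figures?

38.26

C is at the origin; C and F share the same y with |CF| = 37.6 and F on the +x side, so F = (37.60, 0.000). The tangent condition forces NF to be normal to CF, so N = F + (0, -6.8) = (37.60, -6.800). On A1, F sits at bearing 90° from N; a 56° counterclockwise sweep puts T at bearing 146°, so T = N + 6.8·(cos 146°, sin 146°) = (31.96, -2.997). A1 meets TU tangentially, so NT is at right angles to TU, so TU runs along (−sin 146°, cos 146°); with |TU| = 32.5, U = (13.79, -29.94). Then |FU| = |U − F| = 38.26.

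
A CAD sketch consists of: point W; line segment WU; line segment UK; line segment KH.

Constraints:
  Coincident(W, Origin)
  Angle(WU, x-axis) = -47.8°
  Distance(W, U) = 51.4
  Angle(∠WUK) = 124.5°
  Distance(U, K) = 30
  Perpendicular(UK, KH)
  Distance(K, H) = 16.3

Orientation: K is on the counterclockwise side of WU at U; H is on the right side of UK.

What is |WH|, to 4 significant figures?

83.28

W is at the origin; WU runs at -47.8° with length 51.4, so U = 51.4·(cos -47.8°, sin -47.8°) = (34.53, -38.08). ∠WUK = 124.5°, so UK runs at -47.8° + (180° − 124.5°) = 7.700° from the x-axis; with |UK| = 30.0, K = U + 30.0·(cos 7.700°, sin 7.700°) = (64.26, -34.06). The perpendicularity gives KH at right angles to UK; with |KH| = 16.3 on the right of UK, H = K + 16.3·(0.1340, -0.9910) = (66.44, -50.21). Then |WH| = |H − W| = 83.28.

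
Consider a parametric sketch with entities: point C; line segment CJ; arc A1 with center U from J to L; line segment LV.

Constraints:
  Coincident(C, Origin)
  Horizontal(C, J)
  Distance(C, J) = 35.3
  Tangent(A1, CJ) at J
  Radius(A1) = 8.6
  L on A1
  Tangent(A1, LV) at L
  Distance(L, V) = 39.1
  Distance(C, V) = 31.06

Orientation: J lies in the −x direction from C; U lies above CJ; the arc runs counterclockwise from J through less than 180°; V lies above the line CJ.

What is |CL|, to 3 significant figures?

29.2

Checks: |UL| = 8.600 ✓; ∠(UL, LV) = 90.00° ✓; |LV| = 39.10 ✓; |CV| = 31.06 ✓.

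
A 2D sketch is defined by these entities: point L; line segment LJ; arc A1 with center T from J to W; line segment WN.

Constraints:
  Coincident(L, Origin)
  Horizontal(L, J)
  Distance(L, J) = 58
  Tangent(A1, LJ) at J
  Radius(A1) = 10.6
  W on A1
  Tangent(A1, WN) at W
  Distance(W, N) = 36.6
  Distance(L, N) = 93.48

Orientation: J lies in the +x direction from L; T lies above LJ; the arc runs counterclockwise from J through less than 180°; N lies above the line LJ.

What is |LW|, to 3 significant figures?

67.2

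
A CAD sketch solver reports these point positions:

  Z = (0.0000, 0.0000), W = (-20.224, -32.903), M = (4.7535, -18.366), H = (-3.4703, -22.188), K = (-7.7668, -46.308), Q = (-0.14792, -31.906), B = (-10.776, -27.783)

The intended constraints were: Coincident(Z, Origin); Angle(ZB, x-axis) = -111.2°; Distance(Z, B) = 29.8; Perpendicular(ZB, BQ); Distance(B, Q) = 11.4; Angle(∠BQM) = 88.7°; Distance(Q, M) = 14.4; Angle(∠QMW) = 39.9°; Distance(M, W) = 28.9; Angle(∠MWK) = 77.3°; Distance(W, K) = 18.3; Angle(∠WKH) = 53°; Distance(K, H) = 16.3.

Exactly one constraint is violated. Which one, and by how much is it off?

Distance(K, H) = 16.3 — off by 8.20.

Z = (0.00, 0.00) ✓; ZB at -111.2° ✓; |ZB| = 29.80 ✓; ∠(ZB, BQ) = 90.00° ✓; |BQ| = 11.40 ✓; ∠BQM = 88.70° ✓; |QM| = 14.40 ✓; ∠QMW = 39.90° ✓; |MW| = 28.90 ✓; ∠MWK = 77.30° ✓; |WK| = 18.30 ✓; ∠WKH = 53.00° ✓; |KH| = 24.50 ✗.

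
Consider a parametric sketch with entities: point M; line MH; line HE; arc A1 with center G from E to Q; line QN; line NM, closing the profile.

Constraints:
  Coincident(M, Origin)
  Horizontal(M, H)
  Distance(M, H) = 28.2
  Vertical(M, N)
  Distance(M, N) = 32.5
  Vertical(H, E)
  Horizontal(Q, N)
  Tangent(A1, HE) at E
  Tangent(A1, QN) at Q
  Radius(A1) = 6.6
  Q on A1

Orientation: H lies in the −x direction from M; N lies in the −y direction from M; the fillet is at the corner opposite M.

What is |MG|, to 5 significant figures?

33.725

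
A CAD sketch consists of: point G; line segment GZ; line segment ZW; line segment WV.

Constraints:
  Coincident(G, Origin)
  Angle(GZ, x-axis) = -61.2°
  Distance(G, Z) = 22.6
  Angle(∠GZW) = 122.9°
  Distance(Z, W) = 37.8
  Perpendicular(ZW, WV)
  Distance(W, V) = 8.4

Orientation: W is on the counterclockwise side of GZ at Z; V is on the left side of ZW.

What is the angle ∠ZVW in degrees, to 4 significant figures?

77.47°

G is at the origin; GZ runs at -61.2° with length 22.6, so Z = 22.6·(cos -61.2°, sin -61.2°) = (10.89, -19.80). ∠GZW = 122.9°, so ZW runs at -61.2° + (180° − 122.9°) = -4.100° from the x-axis; with |ZW| = 37.8, W = Z + 37.8·(cos -4.100°, sin -4.100°) = (48.59, -22.51). The perpendicularity gives WV at right angles to ZW; with |WV| = 8.4 on the left of ZW, V = W + 8.4·(0.07150, 0.9974) = (49.19, -14.13). Then cos ∠ZVW = VZ·VW / (|VZ||VW|), giving 77.47°.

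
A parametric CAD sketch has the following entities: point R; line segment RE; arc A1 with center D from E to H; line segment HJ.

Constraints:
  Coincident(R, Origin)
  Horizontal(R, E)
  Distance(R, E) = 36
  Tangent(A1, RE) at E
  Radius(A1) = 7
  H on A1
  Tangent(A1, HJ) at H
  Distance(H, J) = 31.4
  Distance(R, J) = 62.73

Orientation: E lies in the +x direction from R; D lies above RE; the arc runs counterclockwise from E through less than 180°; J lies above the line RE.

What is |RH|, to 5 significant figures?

42.948

Checks: R.y = 0.00, E.y = 0.00 ✓; |DH| = 7.000 ✓; ∠(DH, HJ) = 90.00° ✓; |HJ| = 31.40 ✓; |RJ| = 62.73 ✓.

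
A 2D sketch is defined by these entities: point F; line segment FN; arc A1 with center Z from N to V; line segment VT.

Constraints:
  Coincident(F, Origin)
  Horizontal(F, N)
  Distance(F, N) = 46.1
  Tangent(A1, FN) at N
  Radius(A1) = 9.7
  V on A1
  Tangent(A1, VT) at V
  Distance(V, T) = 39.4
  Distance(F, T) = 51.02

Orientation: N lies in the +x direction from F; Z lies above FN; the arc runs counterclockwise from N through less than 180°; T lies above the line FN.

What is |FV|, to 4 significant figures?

55.49

F is at the origin; F and N share the same y with |FN| = 46.1 and N on the +x side, so N = (46.10, 0.000). A1 meets FN tangentially, so ZN is at right angles to FN, so Z = N + (0, 9.7) = (46.10, 9.700). Since ZV ⟂ VT (tangency), |ZT| = √(9.7² + 39.4²) = 40.58 regardless of where V sits on A1. So T lies on both circle(F, 51.02) and circle(Z, 40.58); the above-FN intersection is T = (25.10, 44.42). V is the foot of the tangent from T: V = (52.96, 16.56).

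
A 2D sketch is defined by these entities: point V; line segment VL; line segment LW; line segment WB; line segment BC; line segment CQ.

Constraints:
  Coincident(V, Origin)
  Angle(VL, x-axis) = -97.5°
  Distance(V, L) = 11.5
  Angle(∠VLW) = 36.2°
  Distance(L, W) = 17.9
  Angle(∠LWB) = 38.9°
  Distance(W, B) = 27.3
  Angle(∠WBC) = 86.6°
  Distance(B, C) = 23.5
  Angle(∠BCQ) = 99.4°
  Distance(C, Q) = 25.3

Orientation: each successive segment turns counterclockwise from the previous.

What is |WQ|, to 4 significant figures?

26.11

V is at the origin; VL runs at -97.5° with length 11.5, so L = (-1.501, -11.40). ∠VLW = 36.2° gives LW at 46.30° from the x-axis; with |LW| = 17.9, W = (10.87, 1.539). ∠LWB = 38.9° gives WB at -172.6° from the x-axis; with |WB| = 27.3, B = (-16.21, -1.977). ∠WBC = 86.6° gives BC at -79.20° from the x-axis; with |BC| = 23.5, C = (-11.80, -25.06). ∠BCQ = 99.4° gives CQ at 1.400° from the x-axis; with |CQ| = 25.3, Q = (13.49, -24.44). Then |WQ| = |Q − W| = 26.11.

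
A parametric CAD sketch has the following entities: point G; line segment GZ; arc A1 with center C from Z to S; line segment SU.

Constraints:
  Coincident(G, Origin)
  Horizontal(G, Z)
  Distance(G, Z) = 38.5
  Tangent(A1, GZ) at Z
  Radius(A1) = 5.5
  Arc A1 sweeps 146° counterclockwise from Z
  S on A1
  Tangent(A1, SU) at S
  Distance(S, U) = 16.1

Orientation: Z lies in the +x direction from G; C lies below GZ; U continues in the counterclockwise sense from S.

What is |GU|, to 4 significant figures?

52.36

G is at the origin; G and Z share the same y with |GZ| = 38.5 and Z on the +x side, so Z = (38.50, 0.000). Since A1 is tangent to GZ there, CZ ⟂ GZ, so C = Z + (0, -5.5) = (38.50, -5.500). On A1, Z sits at bearing 90° from C; a 146° counterclockwise sweep puts S at bearing 236°, so S = C + 5.5·(cos 236°, sin 236°) = (35.42, -10.06). Tangency of A1 to SU means the radius CS is perpendicular to SU, so SU runs along (−sin 236°, cos 236°); with |SU| = 16.1, U = (48.77, -19.06). Then |GU| = |U − G| = 52.36.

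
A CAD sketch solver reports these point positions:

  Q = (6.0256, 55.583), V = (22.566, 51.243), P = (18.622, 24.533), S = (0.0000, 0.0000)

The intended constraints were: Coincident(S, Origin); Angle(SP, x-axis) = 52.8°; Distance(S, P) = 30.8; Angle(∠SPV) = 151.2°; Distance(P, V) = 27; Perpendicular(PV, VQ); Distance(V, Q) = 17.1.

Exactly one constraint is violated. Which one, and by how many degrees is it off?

Perpendicular(PV, VQ) — off by 6.30°.

S = (0.00, 0.00) ✓; SP at 52.80° ✓; |SP| = 30.80 ✓; ∠SPV = 151.2° ✓; |PV| = 27.00 ✓; ∠(PV, VQ) = 83.70° ✗; |VQ| = 17.10 ✓.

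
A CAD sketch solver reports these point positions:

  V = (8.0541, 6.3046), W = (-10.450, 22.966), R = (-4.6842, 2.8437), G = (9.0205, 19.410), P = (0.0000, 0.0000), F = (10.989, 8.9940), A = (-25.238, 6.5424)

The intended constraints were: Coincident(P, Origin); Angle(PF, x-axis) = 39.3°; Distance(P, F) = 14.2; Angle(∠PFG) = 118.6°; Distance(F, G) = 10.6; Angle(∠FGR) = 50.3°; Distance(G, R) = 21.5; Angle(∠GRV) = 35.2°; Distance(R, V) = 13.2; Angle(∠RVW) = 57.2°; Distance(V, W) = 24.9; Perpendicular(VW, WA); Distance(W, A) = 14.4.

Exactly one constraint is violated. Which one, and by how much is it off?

Distance(W, A) = 14.4 — off by 7.70.

P = (0.00, 0.00) ✓; PF at 39.30° ✓; |PF| = 14.20 ✓; ∠PFG = 118.6° ✓; |FG| = 10.60 ✓; ∠FGR = 50.30° ✓; |GR| = 21.50 ✓; ∠GRV = 35.20° ✓; |RV| = 13.20 ✓; ∠RVW = 57.20° ✓; |VW| = 24.90 ✓; ∠(VW, WA) = 90.00° ✓; |WA| = 22.10 ✗.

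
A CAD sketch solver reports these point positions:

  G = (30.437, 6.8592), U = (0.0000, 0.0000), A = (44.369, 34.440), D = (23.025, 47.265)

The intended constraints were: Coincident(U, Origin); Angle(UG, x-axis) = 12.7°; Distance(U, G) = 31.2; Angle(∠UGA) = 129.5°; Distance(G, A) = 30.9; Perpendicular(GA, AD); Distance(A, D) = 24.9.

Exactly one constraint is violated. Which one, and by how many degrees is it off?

Perpendicular(GA, AD) — off by 4.20°.

U = (0.00, 0.00) ✓; UG at 12.70° ✓; |UG| = 31.20 ✓; ∠UGA = 129.5° ✓; |GA| = 30.90 ✓; ∠(GA, AD) = 85.80° ✗; |AD| = 24.90 ✓.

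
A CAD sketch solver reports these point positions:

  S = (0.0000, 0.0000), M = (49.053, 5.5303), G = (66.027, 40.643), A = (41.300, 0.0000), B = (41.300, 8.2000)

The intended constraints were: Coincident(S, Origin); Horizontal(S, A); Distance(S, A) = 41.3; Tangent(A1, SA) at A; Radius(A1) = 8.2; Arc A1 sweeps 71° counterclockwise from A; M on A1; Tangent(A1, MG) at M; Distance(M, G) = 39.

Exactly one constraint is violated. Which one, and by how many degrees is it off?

Tangent(A1, MG) at M — off by 6.80°.

S = (0.00, 0.00) ✓; S.y = 0.00, A.y = 0.00 ✓; |SA| = 41.30 ✓; ∠(BA, AS) = 90.00° ✓; |BA| = 8.200 ✓; bearing(B→M) − bearing(B→A) = 71.00° ✓; |BM| = 8.200 ✓; ∠(BM, MG) = 96.80° ✗; |MG| = 39.00 ✓.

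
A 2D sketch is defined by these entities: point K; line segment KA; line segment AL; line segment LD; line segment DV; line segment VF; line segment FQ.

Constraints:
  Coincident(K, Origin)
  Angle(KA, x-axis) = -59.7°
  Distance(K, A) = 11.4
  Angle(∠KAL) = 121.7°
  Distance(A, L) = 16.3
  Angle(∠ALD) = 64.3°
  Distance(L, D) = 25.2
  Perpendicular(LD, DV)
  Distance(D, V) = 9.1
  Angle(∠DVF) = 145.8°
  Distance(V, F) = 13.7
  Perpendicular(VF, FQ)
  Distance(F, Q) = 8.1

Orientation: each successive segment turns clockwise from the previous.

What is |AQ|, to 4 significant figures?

3.917

K is at the origin; KA runs at -59.7° with length 11.4, so A = (5.752, -9.843). ∠KAL = 121.7° gives AL at -118.0° from the x-axis; with |AL| = 16.3, L = (-1.901, -24.23). ∠ALD = 64.3° gives LD at 126.3° from the x-axis; with |LD| = 25.2, D = (-16.82, -3.925). LD ⟂ DV, so DV runs at 36.30°; with |DV| = 9.1, V = (-9.486, 1.462). ∠DVF = 145.8° gives VF at 2.100° from the x-axis; with |VF| = 13.7, F = (4.205, 1.964). VF ⟂ FQ, so FQ runs at -87.90°; with |FQ| = 8.1, Q = (4.502, -6.131). Then |AQ| = |Q − A| = 3.917.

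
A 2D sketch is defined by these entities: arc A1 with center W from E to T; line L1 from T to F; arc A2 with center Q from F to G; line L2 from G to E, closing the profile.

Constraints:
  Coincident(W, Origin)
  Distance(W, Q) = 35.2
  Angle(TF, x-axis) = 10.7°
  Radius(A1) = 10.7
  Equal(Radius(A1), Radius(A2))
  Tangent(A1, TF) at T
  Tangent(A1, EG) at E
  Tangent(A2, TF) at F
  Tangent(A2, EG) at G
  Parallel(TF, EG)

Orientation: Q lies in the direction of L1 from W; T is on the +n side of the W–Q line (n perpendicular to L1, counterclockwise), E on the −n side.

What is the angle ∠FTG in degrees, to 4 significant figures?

31.30°

Tangency of A1 to both parallel lines with radius 10.7 puts T and E at W ± 10.7·n: T = (-1.987, 10.51), E = (1.987, -10.51). Equal radii place F and G the same way about Q: F = Q + 10.7·n = (32.60, 17.05), G = Q − 10.7·n = (36.57, -3.978). Then cos ∠FTG = TF·TG / (|TF||TG|), giving 31.30°.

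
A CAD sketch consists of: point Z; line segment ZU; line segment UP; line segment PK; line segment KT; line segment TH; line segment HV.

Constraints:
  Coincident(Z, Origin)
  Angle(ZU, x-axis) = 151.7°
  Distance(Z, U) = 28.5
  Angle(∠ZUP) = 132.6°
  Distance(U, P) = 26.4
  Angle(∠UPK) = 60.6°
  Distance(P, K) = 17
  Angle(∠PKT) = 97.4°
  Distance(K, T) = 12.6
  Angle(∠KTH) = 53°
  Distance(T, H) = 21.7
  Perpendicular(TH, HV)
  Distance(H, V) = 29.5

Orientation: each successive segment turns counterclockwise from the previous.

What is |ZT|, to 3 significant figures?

27.9

Z is at the origin; ZU runs at 151.7° with length 28.5, so U = (-25.1, 13.5). ∠ZUP = 132.6° gives UP at -161° from the x-axis; with |UP| = 26.4, P = (-50.0, 4.87). ∠UPK = 60.6° gives PK at -41.5° from the x-axis; with |PK| = 17.0, K = (-37.3, -6.39). ∠PKT = 97.4° gives KT at 41.1° from the x-axis; with |KT| = 12.6, T = (-27.8, 1.89). Then |ZT| = |T − Z| = 27.9.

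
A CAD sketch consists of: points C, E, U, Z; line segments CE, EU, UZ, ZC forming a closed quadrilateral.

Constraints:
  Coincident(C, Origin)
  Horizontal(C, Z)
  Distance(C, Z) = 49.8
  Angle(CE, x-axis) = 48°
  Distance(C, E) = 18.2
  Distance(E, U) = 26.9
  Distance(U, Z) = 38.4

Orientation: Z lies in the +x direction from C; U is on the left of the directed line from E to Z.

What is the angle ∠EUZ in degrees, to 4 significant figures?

73.12°

C is at the origin; C and Z share the same y with |CZ| = 49.8 and Z in +x, so Z = (49.8, 0). CE runs at 48.0° with |CE| = 18.2, so E = (12.18, 13.53). U is determined by |EU| = 26.9 and |UZ| = 38.4 together: it lies at the intersection of circle(E, 26.9) and circle(Z, 38.4). With |EZ| = 39.98, the foot of the radical line on EZ is 10.60 from E and the perpendicular offset is √(26.9² − 10.60²) = 24.72. Taking the left-of-EZ solution: U = (30.52, 33.21).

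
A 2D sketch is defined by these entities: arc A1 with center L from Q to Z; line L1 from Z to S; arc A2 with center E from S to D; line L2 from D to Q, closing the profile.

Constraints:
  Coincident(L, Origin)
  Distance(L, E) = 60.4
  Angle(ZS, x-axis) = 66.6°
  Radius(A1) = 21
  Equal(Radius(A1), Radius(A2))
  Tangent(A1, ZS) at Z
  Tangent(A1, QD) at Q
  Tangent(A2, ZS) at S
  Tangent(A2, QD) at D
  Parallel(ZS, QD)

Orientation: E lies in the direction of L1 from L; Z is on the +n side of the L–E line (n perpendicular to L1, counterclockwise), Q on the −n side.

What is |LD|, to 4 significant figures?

63.95

The slot axis is L1's direction at 66.6°, so u = (cos 66.6°, sin 66.6°) = (0.3971, 0.9178) and n = (−sin 66.6°, cos 66.6°) = (-0.9178, 0.3971). L is at the origin and E lies 60.4 along u from L, so E = 60.4·u = (23.99, 55.43). Tangency of A1 to both parallel lines with radius 21.0 puts Z and Q at L ± 21.0·n: Z = (-19.27, 8.340), Q = (19.27, -8.340). Equal radii place S and D the same way about E: S = E + 21.0·n = (4.715, 63.77), D = E − 21.0·n = (43.26, 47.09). Then |LD| = |D − L| = 63.95.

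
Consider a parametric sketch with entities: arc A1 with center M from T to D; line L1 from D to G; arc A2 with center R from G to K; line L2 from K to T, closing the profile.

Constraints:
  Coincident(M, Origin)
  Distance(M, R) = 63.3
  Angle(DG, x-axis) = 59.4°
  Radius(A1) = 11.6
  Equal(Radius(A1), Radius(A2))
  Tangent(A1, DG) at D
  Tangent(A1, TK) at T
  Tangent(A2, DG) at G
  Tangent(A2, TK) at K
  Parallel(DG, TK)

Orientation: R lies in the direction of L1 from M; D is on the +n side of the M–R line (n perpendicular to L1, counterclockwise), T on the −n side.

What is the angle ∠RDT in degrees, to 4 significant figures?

79.62°

The slot axis is L1's direction at 59.4°, so u = (cos 59.4°, sin 59.4°) = (0.5090, 0.8607) and n = (−sin 59.4°, cos 59.4°) = (-0.8607, 0.5090). M is at the origin and R lies 63.3 along u from M, so R = 63.3·u = (32.22, 54.48). Tangency of A1 to both parallel lines with radius 11.6 puts D and T at M ± 11.6·n: D = (-9.985, 5.905), T = (9.985, -5.905). Then cos ∠RDT = DR·DT / (|DR||DT|), giving 79.62°.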